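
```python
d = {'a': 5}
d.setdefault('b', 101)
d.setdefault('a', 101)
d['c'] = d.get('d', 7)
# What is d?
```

After line 1: d = {'a': 5}
After line 2 (setdefault adds 'b'=101): d = {'a': 5, 'b': 101}
After line 3 (setdefault 'a' no-op, already exists): d = {'a': 5, 'b': 101}
After line 4 (get('d', 7) returns default since 'd' not in d): d = {'a': 5, 'b': 101, 'c': 7}

{'a': 5, 'b': 101, 'c': 7}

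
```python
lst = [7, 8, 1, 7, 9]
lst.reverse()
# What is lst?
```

[9, 7, 1, 8, 7]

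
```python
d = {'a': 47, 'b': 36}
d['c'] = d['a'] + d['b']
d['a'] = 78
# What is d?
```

After line 1: d = {'a': 47, 'b': 36}
After line 2 (d['c'] = 47 + 36): d = {'a': 47, 'b': 36, 'c': 83}
After line 3: d = {'a': 78, 'b': 36, 'c': 83}

{'a': 78, 'b': 36, 'c': 83}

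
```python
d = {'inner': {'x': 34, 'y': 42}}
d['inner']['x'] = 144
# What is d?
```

After line 1: d = {'inner': {'x': 34, 'y': 42}}
After line 2 (inner x overwritten): d = {'inner': {'x': 144, 'y': 42}}

{'inner': {'x': 144, 'y': 42}}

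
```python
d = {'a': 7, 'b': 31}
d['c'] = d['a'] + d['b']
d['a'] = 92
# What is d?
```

After line 1: d = {'a': 7, 'b': 31}
After line 2 (d['c'] = 7 + 31): d = {'a': 7, 'b': 31, 'c': 38}
After line 3: d = {'a': 92, 'b': 31, 'c': 38}

{'a': 92, 'b': 31, 'c': 38}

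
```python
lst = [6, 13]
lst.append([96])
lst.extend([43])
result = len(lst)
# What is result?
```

After line 1: lst = [6, 13]
After line 2 (append adds [96] as single element): lst = [6, 13, [96]]
After line 3 (extend unpacks [43], adds 43): lst = [6, 13, [96], 43]
After line 4: result = len(lst) = 4

4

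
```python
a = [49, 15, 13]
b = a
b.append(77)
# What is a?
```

After line 1: a = [49, 15, 13]
After line 2 (b = a is an alias, same object): a = [49, 15, 13], b = [49, 15, 13]
After line 3 (b.append mutates the shared list): a = [49, 15, 13, 77], b = [49, 15, 13, 77]

[49, 15, 13, 77]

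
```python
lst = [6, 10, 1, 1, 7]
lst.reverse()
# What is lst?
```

[7, 1, 1, 10, 6]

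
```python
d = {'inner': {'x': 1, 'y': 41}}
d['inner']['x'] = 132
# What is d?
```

After line 1: d = {'inner': {'x': 1, 'y': 41}}
After line 2 (inner x overwritten): d = {'inner': {'x': 132, 'y': 41}}

{'inner': {'x': 132, 'y': 41}}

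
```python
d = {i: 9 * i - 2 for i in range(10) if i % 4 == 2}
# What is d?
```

{2: 16, 6: 52}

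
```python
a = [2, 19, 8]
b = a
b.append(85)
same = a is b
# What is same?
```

After line 1: a = [2, 19, 8]
After line 2 (b = a is an alias, same object): a = [2, 19, 8], b = [2, 19, 8]
After line 3 (b.append mutates the shared list): a = [2, 19, 8, 85], b = [2, 19, 8, 85]
After line 4 (same = a is b; same object -> True): same = True

True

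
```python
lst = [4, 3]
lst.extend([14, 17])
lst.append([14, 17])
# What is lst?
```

After line 1: lst = [4, 3]
After line 2 (extend unpacks [14, 17]): lst = [4, 3, 14, 17]
After line 3 (append adds [14, 17] as single element): lst = [4, 3, 14, 17, [14, 17]]

[4, 3, 14, 17, [14, 17]]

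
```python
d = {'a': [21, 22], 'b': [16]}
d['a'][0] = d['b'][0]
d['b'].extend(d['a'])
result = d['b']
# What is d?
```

After line 1: d = {'a': [21, 22], 'b': [16]}
After line 2 (a[0] = b[0] = 16): d = {'a': [16, 22], 'b': [16]}
After line 3 (b.extend(a) appends [16, 22]): d = {'a': [16, 22], 'b': [16, 16, 22]}
After line 4: result = d['b'] = [16, 16, 22]

{'a': [16, 22], 'b': [16, 16, 22]}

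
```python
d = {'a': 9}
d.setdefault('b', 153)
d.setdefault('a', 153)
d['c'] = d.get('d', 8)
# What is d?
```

After line 1: d = {'a': 9}
After line 2 (setdefault adds 'b'=153): d = {'a': 9, 'b': 153}
After line 3 (setdefault 'a' no-op, already exists): d = {'a': 9, 'b': 153}
After line 4 (get('d', 8) returns default since 'd' not in d): d = {'a': 9, 'b': 153, 'c': 8}

{'a': 9, 'b': 153, 'c': 8}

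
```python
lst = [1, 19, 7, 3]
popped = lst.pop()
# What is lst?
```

[1, 19, 7]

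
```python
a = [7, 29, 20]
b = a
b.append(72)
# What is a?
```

After line 1: a = [7, 29, 20]
After line 2 (b = a is an alias, same object): a = [7, 29, 20], b = [7, 29, 20]
After line 3 (b.append mutates the shared list): a = [7, 29, 20, 72], b = [7, 29, 20, 72]

[7, 29, 20, 72]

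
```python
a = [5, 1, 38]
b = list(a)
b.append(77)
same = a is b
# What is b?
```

After line 1: a = [5, 1, 38]
After line 2 (b = list(a) is a shallow copy, new object): a = [5, 1, 38], b = [5, 1, 38]
After line 3 (append only mutates b): a = [5, 1, 38], b = [5, 1, 38, 77]
After line 4 (same = a is b; different objects -> False): same = False

[5, 1, 38, 77]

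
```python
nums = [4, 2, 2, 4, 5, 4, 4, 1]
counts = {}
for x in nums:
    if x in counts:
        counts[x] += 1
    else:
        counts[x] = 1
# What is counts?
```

Initial: counts = {}, nums = [4, 2, 2, 4, 5, 4, 4, 1]
See 4: counts = {4: 1}
See 2: counts = {4: 1, 2: 1}
See 2: counts = {4: 1, 2: 2}
See 4: counts = {4: 2, 2: 2}
See 5: counts = {4: 2, 2: 2, 5: 1}
See 4: counts = {4: 3, 2: 2, 5: 1}
See 4: counts = {4: 4, 2: 2, 5: 1}
See 1: counts = {4: 4, 2: 2, 5: 1, 1: 1}

{4: 4, 2: 2, 5: 1, 1: 1}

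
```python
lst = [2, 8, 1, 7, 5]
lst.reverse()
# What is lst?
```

[5, 7, 1, 8, 2]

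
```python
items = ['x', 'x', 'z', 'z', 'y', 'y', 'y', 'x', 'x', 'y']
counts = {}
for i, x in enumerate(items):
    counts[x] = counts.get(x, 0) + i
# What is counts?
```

Initial: counts = {}, items = ['x', 'x', 'z', 'z', 'y', 'y', 'y', 'x', 'x', 'y']
i=0, x='x': counts = {'x': 0}
i=1, x='x': counts = {'x': 1}
i=2, x='z': counts = {'x': 1, 'z': 2}
i=3, x='z': counts = {'x': 1, 'z': 5}
i=4, x='y': counts = {'x': 1, 'z': 5, 'y': 4}
i=5, x='y': counts = {'x': 1, 'z': 5, 'y': 9}
i=6, x='y': counts = {'x': 1, 'z': 5, 'y': 15}
i=7, x='x': counts = {'x': 8, 'z': 5, 'y': 15}
i=8, x='x': counts = {'x': 16, 'z': 5, 'y': 15}
i=9, x='y': counts = {'x': 16, 'z': 5, 'y': 24}

{'x': 16, 'z': 5, 'y': 24}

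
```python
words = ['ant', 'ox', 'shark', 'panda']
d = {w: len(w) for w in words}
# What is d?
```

{'ant': 3, 'ox': 2, 'shark': 5, 'panda': 5}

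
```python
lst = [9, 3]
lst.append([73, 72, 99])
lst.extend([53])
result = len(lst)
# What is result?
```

After line 1: lst = [9, 3]
After line 2 (append adds [73, 72, 99] as single element): lst = [9, 3, [73, 72, 99]]
After line 3 (extend unpacks [53], adds 53): lst = [9, 3, [73, 72, 99], 53]
After line 4: result = len(lst) = 4

4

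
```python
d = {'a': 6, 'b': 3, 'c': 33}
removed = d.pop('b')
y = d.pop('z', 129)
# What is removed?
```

After line 1: d = {'a': 6, 'b': 3, 'c': 33}
After line 2 (pop 'b' returns 3): d = {'a': 6, 'c': 33}, removed = 3
After line 3 (pop 'z' missing, returns default 129): d = {'a': 6, 'c': 33}, y = 129

3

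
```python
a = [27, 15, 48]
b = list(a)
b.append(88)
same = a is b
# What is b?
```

After line 1: a = [27, 15, 48]
After line 2 (b = list(a) is a shallow copy, new object): a = [27, 15, 48], b = [27, 15, 48]
After line 3 (append only mutates b): a = [27, 15, 48], b = [27, 15, 48, 88]
After line 4 (same = a is b; different objects -> False): same = False

[27, 15, 48, 88]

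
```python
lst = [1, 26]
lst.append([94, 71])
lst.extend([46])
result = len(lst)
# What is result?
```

After line 1: lst = [1, 26]
After line 2 (append adds [94, 71] as single element): lst = [1, 26, [94, 71]]
After line 3 (extend unpacks [46], adds 46): lst = [1, 26, [94, 71], 46]
After line 4: result = len(lst) = 4

4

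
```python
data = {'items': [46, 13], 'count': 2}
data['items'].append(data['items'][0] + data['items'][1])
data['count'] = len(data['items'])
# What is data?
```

After line 1: data = {'items': [46, 13], 'count': 2}
After line 2 (append 46 + 13 = 59): data = {'items': [46, 13, 59], 'count': 2}
After line 3 (count = len(items) = 3): data = {'items': [46, 13, 59], 'count': 3}

{'items': [46, 13, 59], 'count': 3}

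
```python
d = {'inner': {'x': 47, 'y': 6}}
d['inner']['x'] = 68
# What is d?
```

After line 1: d = {'inner': {'x': 47, 'y': 6}}
After line 2 (inner x overwritten): d = {'inner': {'x': 68, 'y': 6}}

{'inner': {'x': 68, 'y': 6}}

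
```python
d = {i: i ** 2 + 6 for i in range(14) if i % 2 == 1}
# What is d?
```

{1: 7, 3: 15, 5: 31, 7: 55, 9: 87, 11: 127, 13: 175}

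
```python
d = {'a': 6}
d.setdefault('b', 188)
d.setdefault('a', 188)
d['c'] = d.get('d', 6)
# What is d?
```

After line 1: d = {'a': 6}
After line 2 (setdefault adds 'b'=188): d = {'a': 6, 'b': 188}
After line 3 (setdefault 'a' no-op, already exists): d = {'a': 6, 'b': 188}
After line 4 (get('d', 6) returns default since 'd' not in d): d = {'a': 6, 'b': 188, 'c': 6}

{'a': 6, 'b': 188, 'c': 6}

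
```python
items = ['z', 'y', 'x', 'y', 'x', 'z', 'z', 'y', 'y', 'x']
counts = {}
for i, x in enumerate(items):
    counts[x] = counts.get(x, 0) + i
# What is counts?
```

Initial: counts = {}, items = ['z', 'y', 'x', 'y', 'x', 'z', 'z', 'y', 'y', 'x']
i=0, x='z': counts = {'z': 0}
i=1, x='y': counts = {'z': 0, 'y': 1}
i=2, x='x': counts = {'z': 0, 'y': 1, 'x': 2}
i=3, x='y': counts = {'z': 0, 'y': 4, 'x': 2}
i=4, x='x': counts = {'z': 0, 'y': 4, 'x': 6}
i=5, x='z': counts = {'z': 5, 'y': 4, 'x': 6}
i=6, x='z': counts = {'z': 11, 'y': 4, 'x': 6}
i=7, x='y': counts = {'z': 11, 'y': 11, 'x': 6}
i=8, x='y': counts = {'z': 11, 'y': 19, 'x': 6}
i=9, x='x': counts = {'z': 11, 'y': 19, 'x': 15}

{'z': 11, 'y': 19, 'x': 15}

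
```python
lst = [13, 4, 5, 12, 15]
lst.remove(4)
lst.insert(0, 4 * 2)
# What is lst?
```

After line 1: lst = [13, 4, 5, 12, 15]
After line 2 (remove first 4): lst = [13, 5, 12, 15]
After line 3 (insert 8 at index 0): lst = [8, 13, 5, 12, 15]

[8, 13, 5, 12, 15]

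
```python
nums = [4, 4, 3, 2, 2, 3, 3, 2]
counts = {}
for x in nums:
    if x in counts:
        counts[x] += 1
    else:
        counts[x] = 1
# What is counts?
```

Initial: counts = {}, nums = [4, 4, 3, 2, 2, 3, 3, 2]
See 4: counts = {4: 1}
See 4: counts = {4: 2}
See 3: counts = {4: 2, 3: 1}
See 2: counts = {4: 2, 3: 1, 2: 1}
See 2: counts = {4: 2, 3: 1, 2: 2}
See 3: counts = {4: 2, 3: 2, 2: 2}
See 3: counts = {4: 2, 3: 3, 2: 2}
See 2: counts = {4: 2, 3: 3, 2: 3}

{4: 2, 3: 3, 2: 3}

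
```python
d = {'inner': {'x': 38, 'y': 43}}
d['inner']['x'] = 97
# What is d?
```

After line 1: d = {'inner': {'x': 38, 'y': 43}}
After line 2 (inner x overwritten): d = {'inner': {'x': 97, 'y': 43}}

{'inner': {'x': 97, 'y': 43}}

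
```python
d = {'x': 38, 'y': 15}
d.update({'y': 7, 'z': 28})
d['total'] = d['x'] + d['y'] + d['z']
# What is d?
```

After line 1: d = {'x': 38, 'y': 15}
After line 2 (y overwritten, z added): d = {'x': 38, 'y': 7, 'z': 28}
After line 3 (total = 38 + 7 + 28 = 73): d = {'x': 38, 'y': 7, 'z': 28, 'total': 73}

{'x': 38, 'y': 7, 'z': 28, 'total': 73}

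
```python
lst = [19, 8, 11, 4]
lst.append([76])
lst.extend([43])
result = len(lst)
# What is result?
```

After line 1: lst = [19, 8, 11, 4]
After line 2 (append adds [76] as single element): lst = [19, 8, 11, 4, [76]]
After line 3 (extend unpacks [43], adds 43): lst = [19, 8, 11, 4, [76], 43]
After line 4: result = len(lst) = 6

6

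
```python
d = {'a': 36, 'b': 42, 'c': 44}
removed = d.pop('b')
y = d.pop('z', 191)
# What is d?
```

After line 1: d = {'a': 36, 'b': 42, 'c': 44}
After line 2 (pop 'b' returns 42): d = {'a': 36, 'c': 44}, removed = 42
After line 3 (pop 'z' missing, returns default 191): d = {'a': 36, 'c': 44}, y = 191

{'a': 36, 'c': 44}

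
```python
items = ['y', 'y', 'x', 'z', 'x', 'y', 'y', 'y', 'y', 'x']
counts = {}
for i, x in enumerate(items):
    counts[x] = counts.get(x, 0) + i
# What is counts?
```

Initial: counts = {}, items = ['y', 'y', 'x', 'z', 'x', 'y', 'y', 'y', 'y', 'x']
i=0, x='y': counts = {'y': 0}
i=1, x='y': counts = {'y': 1}
i=2, x='x': counts = {'y': 1, 'x': 2}
i=3, x='z': counts = {'y': 1, 'x': 2, 'z': 3}
i=4, x='x': counts = {'y': 1, 'x': 6, 'z': 3}
i=5, x='y': counts = {'y': 6, 'x': 6, 'z': 3}
i=6, x='y': counts = {'y': 12, 'x': 6, 'z': 3}
i=7, x='y': counts = {'y': 19, 'x': 6, 'z': 3}
i=8, x='y': counts = {'y': 27, 'x': 6, 'z': 3}
i=9, x='x': counts = {'y': 27, 'x': 15, 'z': 3}

{'y': 27, 'x': 15, 'z': 3}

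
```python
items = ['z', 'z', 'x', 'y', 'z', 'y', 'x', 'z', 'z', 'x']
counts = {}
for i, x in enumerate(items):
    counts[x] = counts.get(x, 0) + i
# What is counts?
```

Initial: counts = {}, items = ['z', 'z', 'x', 'y', 'z', 'y', 'x', 'z', 'z', 'x']
i=0, x='z': counts = {'z': 0}
i=1, x='z': counts = {'z': 1}
i=2, x='x': counts = {'z': 1, 'x': 2}
i=3, x='y': counts = {'z': 1, 'x': 2, 'y': 3}
i=4, x='z': counts = {'z': 5, 'x': 2, 'y': 3}
i=5, x='y': counts = {'z': 5, 'x': 2, 'y': 8}
i=6, x='x': counts = {'z': 5, 'x': 8, 'y': 8}
i=7, x='z': counts = {'z': 12, 'x': 8, 'y': 8}
i=8, x='z': counts = {'z': 20, 'x': 8, 'y': 8}
i=9, x='x': counts = {'z': 20, 'x': 17, 'y': 8}

{'z': 20, 'x': 17, 'y': 8}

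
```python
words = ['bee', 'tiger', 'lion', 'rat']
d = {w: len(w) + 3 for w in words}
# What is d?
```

{'bee': 6, 'tiger': 8, 'lion': 7, 'rat': 6}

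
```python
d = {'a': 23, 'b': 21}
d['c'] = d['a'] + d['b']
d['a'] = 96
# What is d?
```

After line 1: d = {'a': 23, 'b': 21}
After line 2 (d['c'] = 23 + 21): d = {'a': 23, 'b': 21, 'c': 44}
After line 3: d = {'a': 96, 'b': 21, 'c': 44}

{'a': 96, 'b': 21, 'c': 44}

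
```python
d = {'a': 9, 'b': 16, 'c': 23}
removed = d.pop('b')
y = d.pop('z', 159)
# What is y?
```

After line 1: d = {'a': 9, 'b': 16, 'c': 23}
After line 2 (pop 'b' returns 16): d = {'a': 9, 'c': 23}, removed = 16
After line 3 (pop 'z' missing, returns default 159): d = {'a': 9, 'c': 23}, y = 159

159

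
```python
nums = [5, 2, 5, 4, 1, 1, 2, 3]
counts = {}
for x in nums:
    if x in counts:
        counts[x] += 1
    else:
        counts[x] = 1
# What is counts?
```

Initial: counts = {}, nums = [5, 2, 5, 4, 1, 1, 2, 3]
See 5: counts = {5: 1}
See 2: counts = {5: 1, 2: 1}
See 5: counts = {5: 2, 2: 1}
See 4: counts = {5: 2, 2: 1, 4: 1}
See 1: counts = {5: 2, 2: 1, 4: 1, 1: 1}
See 1: counts = {5: 2, 2: 1, 4: 1, 1: 2}
See 2: counts = {5: 2, 2: 2, 4: 1, 1: 2}
See 3: counts = {5: 2, 2: 2, 4: 1, 1: 2, 3: 1}

{5: 2, 2: 2, 4: 1, 1: 2, 3: 1}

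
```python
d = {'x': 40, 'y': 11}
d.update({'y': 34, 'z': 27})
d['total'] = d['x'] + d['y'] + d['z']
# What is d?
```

After line 1: d = {'x': 40, 'y': 11}
After line 2 (y overwritten, z added): d = {'x': 40, 'y': 34, 'z': 27}
After line 3 (total = 40 + 34 + 27 = 101): d = {'x': 40, 'y': 34, 'z': 27, 'total': 101}

{'x': 40, 'y': 34, 'z': 27, 'total': 101}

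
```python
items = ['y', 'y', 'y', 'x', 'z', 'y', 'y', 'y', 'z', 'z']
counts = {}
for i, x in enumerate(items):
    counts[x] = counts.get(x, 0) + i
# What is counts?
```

Initial: counts = {}, items = ['y', 'y', 'y', 'x', 'z', 'y', 'y', 'y', 'z', 'z']
i=0, x='y': counts = {'y': 0}
i=1, x='y': counts = {'y': 1}
i=2, x='y': counts = {'y': 3}
i=3, x='x': counts = {'y': 3, 'x': 3}
i=4, x='z': counts = {'y': 3, 'x': 3, 'z': 4}
i=5, x='y': counts = {'y': 8, 'x': 3, 'z': 4}
i=6, x='y': counts = {'y': 14, 'x': 3, 'z': 4}
i=7, x='y': counts = {'y': 21, 'x': 3, 'z': 4}
i=8, x='z': counts = {'y': 21, 'x': 3, 'z': 12}
i=9, x='z': counts = {'y': 21, 'x': 3, 'z': 21}

{'y': 21, 'x': 3, 'z': 21}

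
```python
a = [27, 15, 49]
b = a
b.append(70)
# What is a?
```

After line 1: a = [27, 15, 49]
After line 2 (b = a is an alias, same object): a = [27, 15, 49], b = [27, 15, 49]
After line 3 (b.append mutates the shared list): a = [27, 15, 49, 70], b = [27, 15, 49, 70]

[27, 15, 49, 70]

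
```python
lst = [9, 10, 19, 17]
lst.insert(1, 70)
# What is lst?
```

[9, 70, 10, 19, 17]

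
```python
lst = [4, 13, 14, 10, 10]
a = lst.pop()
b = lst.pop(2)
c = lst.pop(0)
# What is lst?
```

After line 1: lst = [4, 13, 14, 10, 10]
After line 2 (pop() -> a = 10): lst = [4, 13, 14, 10]
After line 3 (pop(2) -> b = 14): lst = [4, 13, 10]
After line 4 (pop(0) -> c = 4): lst = [13, 10]

[13, 10]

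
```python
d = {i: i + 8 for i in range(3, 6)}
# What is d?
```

{3: 11, 4: 12, 5: 13}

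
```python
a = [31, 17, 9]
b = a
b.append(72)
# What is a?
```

After line 1: a = [31, 17, 9]
After line 2 (b = a is an alias, same object): a = [31, 17, 9], b = [31, 17, 9]
After line 3 (b.append mutates the shared list): a = [31, 17, 9, 72], b = [31, 17, 9, 72]

[31, 17, 9, 72]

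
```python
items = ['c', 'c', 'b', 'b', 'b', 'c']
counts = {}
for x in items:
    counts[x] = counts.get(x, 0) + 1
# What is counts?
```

Initial: counts = {}, items = ['c', 'c', 'b', 'b', 'b', 'c']
See 'c': counts = {'c': 1}
See 'c': counts = {'c': 2}
See 'b': counts = {'c': 2, 'b': 1}
See 'b': counts = {'c': 2, 'b': 2}
See 'b': counts = {'c': 2, 'b': 3}
See 'c': counts = {'c': 3, 'b': 3}

{'c': 3, 'b': 3}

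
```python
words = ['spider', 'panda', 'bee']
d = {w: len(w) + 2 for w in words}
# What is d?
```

{'spider': 8, 'panda': 7, 'bee': 5}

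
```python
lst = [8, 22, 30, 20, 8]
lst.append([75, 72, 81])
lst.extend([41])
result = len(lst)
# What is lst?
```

After line 1: lst = [8, 22, 30, 20, 8]
After line 2 (append adds [75, 72, 81] as single element): lst = [8, 22, 30, 20, 8, [75, 72, 81]]
After line 3 (extend unpacks [41], adds 41): lst = [8, 22, 30, 20, 8, [75, 72, 81], 41]
After line 4: result = len(lst) = 7

[8, 22, 30, 20, 8, [75, 72, 81], 41]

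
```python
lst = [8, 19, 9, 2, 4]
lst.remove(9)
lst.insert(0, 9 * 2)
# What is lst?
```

After line 1: lst = [8, 19, 9, 2, 4]
After line 2 (remove first 9): lst = [8, 19, 2, 4]
After line 3 (insert 18 at index 0): lst = [18, 8, 19, 2, 4]

[18, 8, 19, 2, 4]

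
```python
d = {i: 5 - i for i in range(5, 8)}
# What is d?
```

{5: 0, 6: -1, 7: -2}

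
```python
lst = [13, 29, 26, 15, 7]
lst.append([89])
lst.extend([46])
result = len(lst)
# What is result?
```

After line 1: lst = [13, 29, 26, 15, 7]
After line 2 (append adds [89] as single element): lst = [13, 29, 26, 15, 7, [89]]
After line 3 (extend unpacks [46], adds 46): lst = [13, 29, 26, 15, 7, [89], 46]
After line 4: result = len(lst) = 7

7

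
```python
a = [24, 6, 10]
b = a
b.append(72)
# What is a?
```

After line 1: a = [24, 6, 10]
After line 2 (b = a is an alias, same object): a = [24, 6, 10], b = [24, 6, 10]
After line 3 (b.append mutates the shared list): a = [24, 6, 10, 72], b = [24, 6, 10, 72]

[24, 6, 10, 72]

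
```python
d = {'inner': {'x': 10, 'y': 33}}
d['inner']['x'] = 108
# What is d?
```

After line 1: d = {'inner': {'x': 10, 'y': 33}}
After line 2 (inner x overwritten): d = {'inner': {'x': 108, 'y': 33}}

{'inner': {'x': 108, 'y': 33}}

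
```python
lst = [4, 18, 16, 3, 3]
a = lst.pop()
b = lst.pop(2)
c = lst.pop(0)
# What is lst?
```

After line 1: lst = [4, 18, 16, 3, 3]
After line 2 (pop() -> a = 3): lst = [4, 18, 16, 3]
After line 3 (pop(2) -> b = 16): lst = [4, 18, 3]
After line 4 (pop(0) -> c = 4): lst = [18, 3]

[18, 3]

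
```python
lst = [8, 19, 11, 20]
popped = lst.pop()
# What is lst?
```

[8, 19, 11]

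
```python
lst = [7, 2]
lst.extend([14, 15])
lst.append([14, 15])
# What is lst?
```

After line 1: lst = [7, 2]
After line 2 (extend unpacks [14, 15]): lst = [7, 2, 14, 15]
After line 3 (append adds [14, 15] as single element): lst = [7, 2, 14, 15, [14, 15]]

[7, 2, 14, 15, [14, 15]]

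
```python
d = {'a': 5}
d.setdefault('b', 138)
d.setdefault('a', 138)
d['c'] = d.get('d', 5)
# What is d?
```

After line 1: d = {'a': 5}
After line 2 (setdefault adds 'b'=138): d = {'a': 5, 'b': 138}
After line 3 (setdefault 'a' no-op, already exists): d = {'a': 5, 'b': 138}
After line 4 (get('d', 5) returns default since 'd' not in d): d = {'a': 5, 'b': 138, 'c': 5}

{'a': 5, 'b': 138, 'c': 5}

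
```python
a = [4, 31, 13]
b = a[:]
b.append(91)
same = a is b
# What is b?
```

After line 1: a = [4, 31, 13]
After line 2 (b = a[:] is a shallow copy, new object): a = [4, 31, 13], b = [4, 31, 13]
After line 3 (append only mutates b): a = [4, 31, 13], b = [4, 31, 13, 91]
After line 4 (same = a is b; different objects -> False): same = False

[4, 31, 13, 91]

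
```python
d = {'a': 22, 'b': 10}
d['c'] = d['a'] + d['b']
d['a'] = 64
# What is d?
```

After line 1: d = {'a': 22, 'b': 10}
After line 2 (d['c'] = 22 + 10): d = {'a': 22, 'b': 10, 'c': 32}
After line 3: d = {'a': 64, 'b': 10, 'c': 32}

{'a': 64, 'b': 10, 'c': 32}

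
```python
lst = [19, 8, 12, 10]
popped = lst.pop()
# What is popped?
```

10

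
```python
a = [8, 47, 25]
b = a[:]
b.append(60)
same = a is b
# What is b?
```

After line 1: a = [8, 47, 25]
After line 2 (b = a[:] is a shallow copy, new object): a = [8, 47, 25], b = [8, 47, 25]
After line 3 (append only mutates b): a = [8, 47, 25], b = [8, 47, 25, 60]
After line 4 (same = a is b; different objects -> False): same = False

[8, 47, 25, 60]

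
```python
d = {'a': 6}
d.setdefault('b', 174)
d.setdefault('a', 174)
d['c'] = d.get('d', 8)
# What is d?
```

After line 1: d = {'a': 6}
After line 2 (setdefault adds 'b'=174): d = {'a': 6, 'b': 174}
After line 3 (setdefault 'a' no-op, already exists): d = {'a': 6, 'b': 174}
After line 4 (get('d', 8) returns default since 'd' not in d): d = {'a': 6, 'b': 174, 'c': 8}

{'a': 6, 'b': 174, 'c': 8}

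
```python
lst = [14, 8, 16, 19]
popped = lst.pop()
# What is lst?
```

[14, 8, 16]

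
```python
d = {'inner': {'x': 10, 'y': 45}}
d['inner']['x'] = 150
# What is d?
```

After line 1: d = {'inner': {'x': 10, 'y': 45}}
After line 2 (inner x overwritten): d = {'inner': {'x': 150, 'y': 45}}

{'inner': {'x': 150, 'y': 45}}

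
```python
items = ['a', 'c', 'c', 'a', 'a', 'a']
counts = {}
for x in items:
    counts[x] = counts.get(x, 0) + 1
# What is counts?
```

Initial: counts = {}, items = ['a', 'c', 'c', 'a', 'a', 'a']
See 'a': counts = {'a': 1}
See 'c': counts = {'a': 1, 'c': 1}
See 'c': counts = {'a': 1, 'c': 2}
See 'a': counts = {'a': 2, 'c': 2}
See 'a': counts = {'a': 3, 'c': 2}
See 'a': counts = {'a': 4, 'c': 2}

{'a': 4, 'c': 2}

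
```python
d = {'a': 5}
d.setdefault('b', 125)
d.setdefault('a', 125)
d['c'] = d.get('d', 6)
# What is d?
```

After line 1: d = {'a': 5}
After line 2 (setdefault adds 'b'=125): d = {'a': 5, 'b': 125}
After line 3 (setdefault 'a' no-op, already exists): d = {'a': 5, 'b': 125}
After line 4 (get('d', 6) returns default since 'd' not in d): d = {'a': 5, 'b': 125, 'c': 6}

{'a': 5, 'b': 125, 'c': 6}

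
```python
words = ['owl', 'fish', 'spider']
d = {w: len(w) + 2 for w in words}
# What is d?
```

{'owl': 5, 'fish': 6, 'spider': 8}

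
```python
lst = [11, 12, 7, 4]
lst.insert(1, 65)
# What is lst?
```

[11, 65, 12, 7, 4]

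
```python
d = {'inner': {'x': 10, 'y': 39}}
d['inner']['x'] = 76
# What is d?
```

After line 1: d = {'inner': {'x': 10, 'y': 39}}
After line 2 (inner x overwritten): d = {'inner': {'x': 76, 'y': 39}}

{'inner': {'x': 76, 'y': 39}}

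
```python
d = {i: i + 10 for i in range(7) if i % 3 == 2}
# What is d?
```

{2: 12, 5: 15}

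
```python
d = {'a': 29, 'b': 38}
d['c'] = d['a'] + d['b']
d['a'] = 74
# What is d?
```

After line 1: d = {'a': 29, 'b': 38}
After line 2 (d['c'] = 29 + 38): d = {'a': 29, 'b': 38, 'c': 67}
After line 3: d = {'a': 74, 'b': 38, 'c': 67}

{'a': 74, 'b': 38, 'c': 67}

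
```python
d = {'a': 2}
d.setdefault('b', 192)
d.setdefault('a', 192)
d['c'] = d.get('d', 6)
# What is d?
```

After line 1: d = {'a': 2}
After line 2 (setdefault adds 'b'=192): d = {'a': 2, 'b': 192}
After line 3 (setdefault 'a' no-op, already exists): d = {'a': 2, 'b': 192}
After line 4 (get('d', 6) returns default since 'd' not in d): d = {'a': 2, 'b': 192, 'c': 6}

{'a': 2, 'b': 192, 'c': 6}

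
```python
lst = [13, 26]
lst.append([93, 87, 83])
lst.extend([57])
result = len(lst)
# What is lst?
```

After line 1: lst = [13, 26]
After line 2 (append adds [93, 87, 83] as single element): lst = [13, 26, [93, 87, 83]]
After line 3 (extend unpacks [57], adds 57): lst = [13, 26, [93, 87, 83], 57]
After line 4: result = len(lst) = 4

[13, 26, [93, 87, 83], 57]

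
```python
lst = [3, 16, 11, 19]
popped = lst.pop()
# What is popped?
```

19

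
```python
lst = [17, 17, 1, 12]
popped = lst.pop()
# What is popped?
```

12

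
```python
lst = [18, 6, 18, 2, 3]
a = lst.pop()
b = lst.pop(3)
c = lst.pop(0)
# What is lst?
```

After line 1: lst = [18, 6, 18, 2, 3]
After line 2 (pop() -> a = 3): lst = [18, 6, 18, 2]
After line 3 (pop(3) -> b = 2): lst = [18, 6, 18]
After line 4 (pop(0) -> c = 18): lst = [6, 18]

[6, 18]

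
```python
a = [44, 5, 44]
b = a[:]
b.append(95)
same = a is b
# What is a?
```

After line 1: a = [44, 5, 44]
After line 2 (b = a[:] is a shallow copy, new object): a = [44, 5, 44], b = [44, 5, 44]
After line 3 (append only mutates b): a = [44, 5, 44], b = [44, 5, 44, 95]
After line 4 (same = a is b; different objects -> False): same = False

[44, 5, 44]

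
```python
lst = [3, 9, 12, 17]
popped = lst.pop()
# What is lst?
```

[3, 9, 12]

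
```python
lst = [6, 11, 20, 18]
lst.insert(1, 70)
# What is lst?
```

[6, 70, 11, 20, 18]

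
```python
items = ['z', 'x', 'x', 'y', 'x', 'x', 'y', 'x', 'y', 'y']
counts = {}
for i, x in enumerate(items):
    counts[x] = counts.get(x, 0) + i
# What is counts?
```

Initial: counts = {}, items = ['z', 'x', 'x', 'y', 'x', 'x', 'y', 'x', 'y', 'y']
i=0, x='z': counts = {'z': 0}
i=1, x='x': counts = {'z': 0, 'x': 1}
i=2, x='x': counts = {'z': 0, 'x': 3}
i=3, x='y': counts = {'z': 0, 'x': 3, 'y': 3}
i=4, x='x': counts = {'z': 0, 'x': 7, 'y': 3}
i=5, x='x': counts = {'z': 0, 'x': 12, 'y': 3}
i=6, x='y': counts = {'z': 0, 'x': 12, 'y': 9}
i=7, x='x': counts = {'z': 0, 'x': 19, 'y': 9}
i=8, x='y': counts = {'z': 0, 'x': 19, 'y': 17}
i=9, x='y': counts = {'z': 0, 'x': 19, 'y': 26}

{'z': 0, 'x': 19, 'y': 26}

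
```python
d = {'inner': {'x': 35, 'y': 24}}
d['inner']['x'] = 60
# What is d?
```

After line 1: d = {'inner': {'x': 35, 'y': 24}}
After line 2 (inner x overwritten): d = {'inner': {'x': 60, 'y': 24}}

{'inner': {'x': 60, 'y': 24}}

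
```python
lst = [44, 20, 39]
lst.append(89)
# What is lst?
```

[44, 20, 39, 89]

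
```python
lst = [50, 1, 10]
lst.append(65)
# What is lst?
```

[50, 1, 10, 65]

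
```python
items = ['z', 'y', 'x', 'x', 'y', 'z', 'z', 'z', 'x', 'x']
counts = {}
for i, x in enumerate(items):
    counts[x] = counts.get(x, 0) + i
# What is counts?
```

Initial: counts = {}, items = ['z', 'y', 'x', 'x', 'y', 'z', 'z', 'z', 'x', 'x']
i=0, x='z': counts = {'z': 0}
i=1, x='y': counts = {'z': 0, 'y': 1}
i=2, x='x': counts = {'z': 0, 'y': 1, 'x': 2}
i=3, x='x': counts = {'z': 0, 'y': 1, 'x': 5}
i=4, x='y': counts = {'z': 0, 'y': 5, 'x': 5}
i=5, x='z': counts = {'z': 5, 'y': 5, 'x': 5}
i=6, x='z': counts = {'z': 11, 'y': 5, 'x': 5}
i=7, x='z': counts = {'z': 18, 'y': 5, 'x': 5}
i=8, x='x': counts = {'z': 18, 'y': 5, 'x': 13}
i=9, x='x': counts = {'z': 18, 'y': 5, 'x': 22}

{'z': 18, 'y': 5, 'x': 22}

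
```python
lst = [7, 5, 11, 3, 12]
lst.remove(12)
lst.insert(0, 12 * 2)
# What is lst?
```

After line 1: lst = [7, 5, 11, 3, 12]
After line 2 (remove first 12): lst = [7, 5, 11, 3]
After line 3 (insert 24 at index 0): lst = [24, 7, 5, 11, 3]

[24, 7, 5, 11, 3]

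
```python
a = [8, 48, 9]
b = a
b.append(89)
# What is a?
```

After line 1: a = [8, 48, 9]
After line 2 (b = a is an alias, same object): a = [8, 48, 9], b = [8, 48, 9]
After line 3 (b.append mutates the shared list): a = [8, 48, 9, 89], b = [8, 48, 9, 89]

[8, 48, 9, 89]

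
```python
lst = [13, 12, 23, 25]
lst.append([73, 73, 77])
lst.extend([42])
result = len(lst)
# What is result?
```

After line 1: lst = [13, 12, 23, 25]
After line 2 (append adds [73, 73, 77] as single element): lst = [13, 12, 23, 25, [73, 73, 77]]
After line 3 (extend unpacks [42], adds 42): lst = [13, 12, 23, 25, [73, 73, 77], 42]
After line 4: result = len(lst) = 6

6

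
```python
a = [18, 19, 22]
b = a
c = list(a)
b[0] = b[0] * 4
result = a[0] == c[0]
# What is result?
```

After line 1: a = [18, 19, 22]
After line 2 (b = a, alias): a = [18, 19, 22], b = [18, 19, 22]
After line 3 (c = list(a) is a copy, new object): c = [18, 19, 22]
After line 4 (b[0] = 18 * 4 = 72; mutates shared a/b): a = b = [72, 19, 22], c = [18, 19, 22]
After line 5 (a[0] = 72, c[0] = 18; result = False)

False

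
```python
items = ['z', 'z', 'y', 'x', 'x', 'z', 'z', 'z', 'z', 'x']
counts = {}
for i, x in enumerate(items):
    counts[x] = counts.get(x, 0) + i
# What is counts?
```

Initial: counts = {}, items = ['z', 'z', 'y', 'x', 'x', 'z', 'z', 'z', 'z', 'x']
i=0, x='z': counts = {'z': 0}
i=1, x='z': counts = {'z': 1}
i=2, x='y': counts = {'z': 1, 'y': 2}
i=3, x='x': counts = {'z': 1, 'y': 2, 'x': 3}
i=4, x='x': counts = {'z': 1, 'y': 2, 'x': 7}
i=5, x='z': counts = {'z': 6, 'y': 2, 'x': 7}
i=6, x='z': counts = {'z': 12, 'y': 2, 'x': 7}
i=7, x='z': counts = {'z': 19, 'y': 2, 'x': 7}
i=8, x='z': counts = {'z': 27, 'y': 2, 'x': 7}
i=9, x='x': counts = {'z': 27, 'y': 2, 'x': 16}

{'z': 27, 'y': 2, 'x': 16}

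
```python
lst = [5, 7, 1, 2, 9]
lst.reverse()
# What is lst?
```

[9, 2, 1, 7, 5]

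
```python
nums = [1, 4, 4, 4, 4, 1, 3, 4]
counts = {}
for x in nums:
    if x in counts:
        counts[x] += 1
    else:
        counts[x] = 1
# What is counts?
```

Initial: counts = {}, nums = [1, 4, 4, 4, 4, 1, 3, 4]
See 1: counts = {1: 1}
See 4: counts = {1: 1, 4: 1}
See 4: counts = {1: 1, 4: 2}
See 4: counts = {1: 1, 4: 3}
See 4: counts = {1: 1, 4: 4}
See 1: counts = {1: 2, 4: 4}
See 3: counts = {1: 2, 4: 4, 3: 1}
See 4: counts = {1: 2, 4: 5, 3: 1}

{1: 2, 4: 5, 3: 1}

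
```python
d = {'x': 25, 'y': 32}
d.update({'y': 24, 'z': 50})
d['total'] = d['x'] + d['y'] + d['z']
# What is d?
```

After line 1: d = {'x': 25, 'y': 32}
After line 2 (y overwritten, z added): d = {'x': 25, 'y': 24, 'z': 50}
After line 3 (total = 25 + 24 + 50 = 99): d = {'x': 25, 'y': 24, 'z': 50, 'total': 99}

{'x': 25, 'y': 24, 'z': 50, 'total': 99}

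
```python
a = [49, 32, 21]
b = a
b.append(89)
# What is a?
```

After line 1: a = [49, 32, 21]
After line 2 (b = a is an alias, same object): a = [49, 32, 21], b = [49, 32, 21]
After line 3 (b.append mutates the shared list): a = [49, 32, 21, 89], b = [49, 32, 21, 89]

[49, 32, 21, 89]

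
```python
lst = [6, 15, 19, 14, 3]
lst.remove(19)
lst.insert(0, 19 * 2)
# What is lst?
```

After line 1: lst = [6, 15, 19, 14, 3]
After line 2 (remove first 19): lst = [6, 15, 14, 3]
After line 3 (insert 38 at index 0): lst = [38, 6, 15, 14, 3]

[38, 6, 15, 14, 3]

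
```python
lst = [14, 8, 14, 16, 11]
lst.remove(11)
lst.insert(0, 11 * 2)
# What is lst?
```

After line 1: lst = [14, 8, 14, 16, 11]
After line 2 (remove first 11): lst = [14, 8, 14, 16]
After line 3 (insert 22 at index 0): lst = [22, 14, 8, 14, 16]

[22, 14, 8, 14, 16]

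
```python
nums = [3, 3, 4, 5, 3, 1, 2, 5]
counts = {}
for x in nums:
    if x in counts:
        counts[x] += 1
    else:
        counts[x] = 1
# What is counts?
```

Initial: counts = {}, nums = [3, 3, 4, 5, 3, 1, 2, 5]
See 3: counts = {3: 1}
See 3: counts = {3: 2}
See 4: counts = {3: 2, 4: 1}
See 5: counts = {3: 2, 4: 1, 5: 1}
See 3: counts = {3: 3, 4: 1, 5: 1}
See 1: counts = {3: 3, 4: 1, 5: 1, 1: 1}
See 2: counts = {3: 3, 4: 1, 5: 1, 1: 1, 2: 1}
See 5: counts = {3: 3, 4: 1, 5: 2, 1: 1, 2: 1}

{3: 3, 4: 1, 5: 2, 1: 1, 2: 1}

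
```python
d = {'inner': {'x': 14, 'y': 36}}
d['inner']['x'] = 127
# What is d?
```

After line 1: d = {'inner': {'x': 14, 'y': 36}}
After line 2 (inner x overwritten): d = {'inner': {'x': 127, 'y': 36}}

{'inner': {'x': 127, 'y': 36}}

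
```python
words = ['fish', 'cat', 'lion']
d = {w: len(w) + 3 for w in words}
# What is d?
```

{'fish': 7, 'cat': 6, 'lion': 7}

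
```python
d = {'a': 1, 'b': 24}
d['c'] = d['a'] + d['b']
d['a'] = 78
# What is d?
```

After line 1: d = {'a': 1, 'b': 24}
After line 2 (d['c'] = 1 + 24): d = {'a': 1, 'b': 24, 'c': 25}
After line 3: d = {'a': 78, 'b': 24, 'c': 25}

{'a': 78, 'b': 24, 'c': 25}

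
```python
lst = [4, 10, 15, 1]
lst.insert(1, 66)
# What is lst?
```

[4, 66, 10, 15, 1]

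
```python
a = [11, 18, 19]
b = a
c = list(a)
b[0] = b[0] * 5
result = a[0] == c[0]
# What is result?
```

After line 1: a = [11, 18, 19]
After line 2 (b = a, alias): a = [11, 18, 19], b = [11, 18, 19]
After line 3 (c = list(a) is a copy, new object): c = [11, 18, 19]
After line 4 (b[0] = 11 * 5 = 55; mutates shared a/b): a = b = [55, 18, 19], c = [11, 18, 19]
After line 5 (a[0] = 55, c[0] = 11; result = False)

False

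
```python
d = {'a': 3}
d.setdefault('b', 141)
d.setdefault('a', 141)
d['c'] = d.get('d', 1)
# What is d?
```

After line 1: d = {'a': 3}
After line 2 (setdefault adds 'b'=141): d = {'a': 3, 'b': 141}
After line 3 (setdefault 'a' no-op, already exists): d = {'a': 3, 'b': 141}
After line 4 (get('d', 1) returns default since 'd' not in d): d = {'a': 3, 'b': 141, 'c': 1}

{'a': 3, 'b': 141, 'c': 1}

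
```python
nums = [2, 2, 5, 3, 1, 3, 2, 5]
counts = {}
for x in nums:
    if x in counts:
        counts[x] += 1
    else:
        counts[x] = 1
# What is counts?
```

Initial: counts = {}, nums = [2, 2, 5, 3, 1, 3, 2, 5]
See 2: counts = {2: 1}
See 2: counts = {2: 2}
See 5: counts = {2: 2, 5: 1}
See 3: counts = {2: 2, 5: 1, 3: 1}
See 1: counts = {2: 2, 5: 1, 3: 1, 1: 1}
See 3: counts = {2: 2, 5: 1, 3: 2, 1: 1}
See 2: counts = {2: 3, 5: 1, 3: 2, 1: 1}
See 5: counts = {2: 3, 5: 2, 3: 2, 1: 1}

{2: 3, 5: 2, 3: 2, 1: 1}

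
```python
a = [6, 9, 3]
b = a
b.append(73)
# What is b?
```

After line 1: a = [6, 9, 3]
After line 2 (b = a is an alias, same object): a = [6, 9, 3], b = [6, 9, 3]
After line 3 (b.append mutates the shared list): a = [6, 9, 3, 73], b = [6, 9, 3, 73]

[6, 9, 3, 73]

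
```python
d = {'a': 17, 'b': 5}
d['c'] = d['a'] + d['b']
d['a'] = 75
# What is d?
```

After line 1: d = {'a': 17, 'b': 5}
After line 2 (d['c'] = 17 + 5): d = {'a': 17, 'b': 5, 'c': 22}
After line 3: d = {'a': 75, 'b': 5, 'c': 22}

{'a': 75, 'b': 5, 'c': 22}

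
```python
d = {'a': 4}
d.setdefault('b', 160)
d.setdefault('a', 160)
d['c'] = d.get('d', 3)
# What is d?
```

After line 1: d = {'a': 4}
After line 2 (setdefault adds 'b'=160): d = {'a': 4, 'b': 160}
After line 3 (setdefault 'a' no-op, already exists): d = {'a': 4, 'b': 160}
After line 4 (get('d', 3) returns default since 'd' not in d): d = {'a': 4, 'b': 160, 'c': 3}

{'a': 4, 'b': 160, 'c': 3}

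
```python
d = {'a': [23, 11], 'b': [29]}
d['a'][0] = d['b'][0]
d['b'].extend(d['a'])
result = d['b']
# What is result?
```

After line 1: d = {'a': [23, 11], 'b': [29]}
After line 2 (a[0] = b[0] = 29): d = {'a': [29, 11], 'b': [29]}
After line 3 (b.extend(a) appends [29, 11]): d = {'a': [29, 11], 'b': [29, 29, 11]}
After line 4: result = d['b'] = [29, 29, 11]

[29, 29, 11]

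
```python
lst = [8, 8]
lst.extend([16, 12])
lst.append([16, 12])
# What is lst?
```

After line 1: lst = [8, 8]
After line 2 (extend unpacks [16, 12]): lst = [8, 8, 16, 12]
After line 3 (append adds [16, 12] as single element): lst = [8, 8, 16, 12, [16, 12]]

[8, 8, 16, 12, [16, 12]]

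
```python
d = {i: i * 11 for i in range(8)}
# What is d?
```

{0: 0, 1: 11, 2: 22, 3: 33, 4: 44, 5: 55, 6: 66, 7: 77}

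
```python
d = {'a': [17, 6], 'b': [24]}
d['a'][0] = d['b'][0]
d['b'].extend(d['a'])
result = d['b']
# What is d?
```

After line 1: d = {'a': [17, 6], 'b': [24]}
After line 2 (a[0] = b[0] = 24): d = {'a': [24, 6], 'b': [24]}
After line 3 (b.extend(a) appends [24, 6]): d = {'a': [24, 6], 'b': [24, 24, 6]}
After line 4: result = d['b'] = [24, 24, 6]

{'a': [24, 6], 'b': [24, 24, 6]}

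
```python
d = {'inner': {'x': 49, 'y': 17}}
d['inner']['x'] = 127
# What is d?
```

After line 1: d = {'inner': {'x': 49, 'y': 17}}
After line 2 (inner x overwritten): d = {'inner': {'x': 127, 'y': 17}}

{'inner': {'x': 127, 'y': 17}}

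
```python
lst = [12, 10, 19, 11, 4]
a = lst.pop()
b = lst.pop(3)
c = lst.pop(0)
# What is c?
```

After line 1: lst = [12, 10, 19, 11, 4]
After line 2 (pop() -> a = 4): lst = [12, 10, 19, 11]
After line 3 (pop(3) -> b = 11): lst = [12, 10, 19]
After line 4 (pop(0) -> c = 12): lst = [10, 19]

12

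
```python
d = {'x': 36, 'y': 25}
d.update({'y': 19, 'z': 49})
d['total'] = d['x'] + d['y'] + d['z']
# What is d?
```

After line 1: d = {'x': 36, 'y': 25}
After line 2 (y overwritten, z added): d = {'x': 36, 'y': 19, 'z': 49}
After line 3 (total = 36 + 19 + 49 = 104): d = {'x': 36, 'y': 19, 'z': 49, 'total': 104}

{'x': 36, 'y': 19, 'z': 49, 'total': 104}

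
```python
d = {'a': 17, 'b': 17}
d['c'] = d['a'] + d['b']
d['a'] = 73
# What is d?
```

After line 1: d = {'a': 17, 'b': 17}
After line 2 (d['c'] = 17 + 17): d = {'a': 17, 'b': 17, 'c': 34}
After line 3: d = {'a': 73, 'b': 17, 'c': 34}

{'a': 73, 'b': 17, 'c': 34}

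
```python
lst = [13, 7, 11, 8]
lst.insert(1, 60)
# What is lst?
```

[13, 60, 7, 11, 8]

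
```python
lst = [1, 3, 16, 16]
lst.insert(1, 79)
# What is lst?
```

[1, 79, 3, 16, 16]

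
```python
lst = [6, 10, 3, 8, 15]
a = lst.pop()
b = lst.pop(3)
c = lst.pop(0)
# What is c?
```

After line 1: lst = [6, 10, 3, 8, 15]
After line 2 (pop() -> a = 15): lst = [6, 10, 3, 8]
After line 3 (pop(3) -> b = 8): lst = [6, 10, 3]
After line 4 (pop(0) -> c = 6): lst = [10, 3]

6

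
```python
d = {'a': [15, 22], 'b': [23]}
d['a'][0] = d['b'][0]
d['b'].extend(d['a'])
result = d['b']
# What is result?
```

After line 1: d = {'a': [15, 22], 'b': [23]}
After line 2 (a[0] = b[0] = 23): d = {'a': [23, 22], 'b': [23]}
After line 3 (b.extend(a) appends [23, 22]): d = {'a': [23, 22], 'b': [23, 23, 22]}
After line 4: result = d['b'] = [23, 23, 22]

[23, 23, 22]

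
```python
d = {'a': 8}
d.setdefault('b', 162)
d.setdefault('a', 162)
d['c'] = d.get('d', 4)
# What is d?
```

After line 1: d = {'a': 8}
After line 2 (setdefault adds 'b'=162): d = {'a': 8, 'b': 162}
After line 3 (setdefault 'a' no-op, already exists): d = {'a': 8, 'b': 162}
After line 4 (get('d', 4) returns default since 'd' not in d): d = {'a': 8, 'b': 162, 'c': 4}

{'a': 8, 'b': 162, 'c': 4}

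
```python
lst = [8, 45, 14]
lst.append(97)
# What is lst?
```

[8, 45, 14, 97]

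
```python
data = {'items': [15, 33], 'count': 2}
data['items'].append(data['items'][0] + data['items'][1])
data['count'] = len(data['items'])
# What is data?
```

After line 1: data = {'items': [15, 33], 'count': 2}
After line 2 (append 15 + 33 = 48): data = {'items': [15, 33, 48], 'count': 2}
After line 3 (count = len(items) = 3): data = {'items': [15, 33, 48], 'count': 3}

{'items': [15, 33, 48], 'count': 3}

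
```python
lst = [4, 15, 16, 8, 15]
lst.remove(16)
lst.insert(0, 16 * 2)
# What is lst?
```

After line 1: lst = [4, 15, 16, 8, 15]
After line 2 (remove first 16): lst = [4, 15, 8, 15]
After line 3 (insert 32 at index 0): lst = [32, 4, 15, 8, 15]

[32, 4, 15, 8, 15]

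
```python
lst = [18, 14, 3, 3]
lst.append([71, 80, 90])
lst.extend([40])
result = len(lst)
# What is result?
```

After line 1: lst = [18, 14, 3, 3]
After line 2 (append adds [71, 80, 90] as single element): lst = [18, 14, 3, 3, [71, 80, 90]]
After line 3 (extend unpacks [40], adds 40): lst = [18, 14, 3, 3, [71, 80, 90], 40]
After line 4: result = len(lst) = 6

6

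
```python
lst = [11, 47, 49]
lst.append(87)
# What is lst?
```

[11, 47, 49, 87]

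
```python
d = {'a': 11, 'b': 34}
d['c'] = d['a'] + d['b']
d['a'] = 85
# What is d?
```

After line 1: d = {'a': 11, 'b': 34}
After line 2 (d['c'] = 11 + 34): d = {'a': 11, 'b': 34, 'c': 45}
After line 3: d = {'a': 85, 'b': 34, 'c': 45}

{'a': 85, 'b': 34, 'c': 45}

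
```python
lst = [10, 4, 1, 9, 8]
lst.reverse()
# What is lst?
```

[8, 9, 1, 4, 10]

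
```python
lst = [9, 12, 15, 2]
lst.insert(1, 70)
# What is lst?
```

[9, 70, 12, 15, 2]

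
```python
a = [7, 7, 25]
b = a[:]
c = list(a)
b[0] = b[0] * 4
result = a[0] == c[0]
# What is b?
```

After line 1: a = [7, 7, 25]
After line 2 (b = a[:], copy): a = [7, 7, 25], b = [7, 7, 25]
After line 3 (c = list(a) is a copy, new object): c = [7, 7, 25]
After line 4 (b[0] = 7 * 4 = 28; only b mutates (copy)): a = [7, 7, 25], b = [28, 7, 25], c = [7, 7, 25]
After line 5 (a[0] = 7, c[0] = 7; result = True)

[28, 7, 25]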